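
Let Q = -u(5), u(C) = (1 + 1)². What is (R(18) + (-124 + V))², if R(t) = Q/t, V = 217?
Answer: 697225/81 ≈ 8607.7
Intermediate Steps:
u(C) = 4 (u(C) = 2² = 4)
Q = -4 (Q = -1*4 = -4)
R(t) = -4/t
(R(18) + (-124 + V))² = (-4/18 + (-124 + 217))² = (-4*1/18 + 93)² = (-2/9 + 93)² = (835/9)² = 697225/81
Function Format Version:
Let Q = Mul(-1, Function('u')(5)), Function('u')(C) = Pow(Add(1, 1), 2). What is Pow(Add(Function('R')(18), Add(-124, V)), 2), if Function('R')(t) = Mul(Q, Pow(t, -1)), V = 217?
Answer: Rational(697225, 81) ≈ 8607.7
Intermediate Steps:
Function('u')(C) = 4 (Function('u')(C) = Pow(2, 2) = 4)
Q = -4 (Q = Mul(-1, 4) = -4)
Function('R')(t) = Mul(-4, Pow(t, -1))
Pow(Add(Function('R')(18), Add(-124, V)), 2) = Pow(Add(Mul(-4, Pow(18, -1)), Add(-124, 217)), 2) = Pow(Add(Mul(-4, Rational(1, 18)), 93), 2) = Pow(Add(Rational(-2, 9), 93), 2) = Pow(Rational(835, 9), 2) = Rational(697225, 81)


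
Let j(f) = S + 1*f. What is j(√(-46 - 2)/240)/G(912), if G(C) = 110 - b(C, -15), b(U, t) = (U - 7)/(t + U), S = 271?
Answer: 243087/97765 + 299*I*√3/1955300 ≈ 2.4864 + 0.00026486*I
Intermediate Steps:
b(U, t) = (-7 + U)/(U + t)
G(C) = 110 - (-7 + C)/(-15 + C) (G(C) = 110 - (-7 + C)/(C - 15) = 110 - (-7 + C)/(-15 + C))
j(f) = 271 + f (j(f) = 271 + 1*f = 271 + f)
j(√(-46 - 2)/240)/G(912) = (271 + √(-46 - 2)/240)/(((-1643 + 109*912)/(-15 + 912))) = (271 + √(-48)*(1/240))/(((-1643 + 99408)/897)) = (271 + (4*I*√3)*(1/240))/(((1/897)*97765)) = (271 + I*√3/60)/(97765/897) = (271 + I*√3/60)*(897/97765) = 243087/97765 + 299*I*√3/1955300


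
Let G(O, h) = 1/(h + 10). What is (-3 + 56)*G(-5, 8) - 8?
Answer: -91/18 ≈ -5.0556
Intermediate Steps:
G(O, h) = 1/(10 + h)
(-3 + 56)*G(-5, 8) - 8 = (-3 + 56)/(10 + 8) - 8 = 53/18 - 8 = -91/18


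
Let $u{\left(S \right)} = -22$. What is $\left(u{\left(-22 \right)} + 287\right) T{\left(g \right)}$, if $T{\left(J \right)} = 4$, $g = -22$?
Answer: $1060$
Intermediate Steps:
$\left(u{\left(-22 \right)} + 287\right) T{\left(g \right)} = \left(-22 + 287\right) 4 = 265 \cdot 4 = 1060$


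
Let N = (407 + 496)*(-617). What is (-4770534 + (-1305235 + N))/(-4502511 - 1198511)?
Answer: 3316460/2850511 ≈ 1.1635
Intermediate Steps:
N = -557151 (N = 903*(-617) = -557151)
(-4770534 + (-1305235 + N))/(-4502511 - 1198511) = (-4770534 + (-1305235 - 557151))/(-4502511 - 1198511) = (-4770534 - 1862386)/(-5701022) = -6632920*(-1/5701022) = 3316460/2850511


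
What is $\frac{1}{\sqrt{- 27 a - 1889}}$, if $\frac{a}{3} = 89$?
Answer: $- \frac{i \sqrt{9098}}{9098} \approx - 0.010484 i$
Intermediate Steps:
$a = 267$ ($a = 3 \cdot 89 = 267$)
$\frac{1}{\sqrt{- 27 a - 1889}} = \frac{1}{\sqrt{\left(-27\right) 267 - 1889}} = \frac{1}{\sqrt{-7209 - 1889}} = \frac{1}{\sqrt{-9098}} = \frac{1}{i \sqrt{9098}} = - \frac{i \sqrt{9098}}{9098}$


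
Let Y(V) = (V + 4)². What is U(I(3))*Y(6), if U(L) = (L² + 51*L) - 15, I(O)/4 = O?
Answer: 74100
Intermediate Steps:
Y(V) = (4 + V)²
I(O) = 4*O
U(L) = -15 + L² + 51*L
U(I(3))*Y(6) = (-15 + (4*3)² + 51*(4*3))*(4 + 6)² = (-15 + 12² + 51*12)*10² = (-15 + 144 + 612)*100 = 741*100 = 74100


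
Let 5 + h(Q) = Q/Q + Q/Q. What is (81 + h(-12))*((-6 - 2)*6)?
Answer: -3744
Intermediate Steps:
h(Q) = -3 (h(Q) = -5 + (Q/Q + Q/Q) = -5 + (1 + 1) = -5 + 2 = -3)
(81 + h(-12))*((-6 - 2)*6) = (81 - 3)*((-6 - 2)*6) = 78*(-8*6) = 78*(-48) = -3744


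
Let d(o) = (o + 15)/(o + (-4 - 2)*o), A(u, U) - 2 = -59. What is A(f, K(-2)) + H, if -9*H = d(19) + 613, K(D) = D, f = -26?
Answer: -106936/855 ≈ -125.07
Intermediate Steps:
A(u, U) = -57 (A(u, U) = 2 - 59 = -57)
d(o) = -(15 + o)/(5*o) (d(o) = (15 + o)/(o - 6*o) = (15 + o)/((-5*o)) = (15 + o)*(-1/(5*o)) = -(15 + o)/(5*o))
H = -58201/855 (H = -((⅕)*(-15 - 1*19)/19 + 613)/9 = -((⅕)*(1/19)*(-15 - 19) + 613)/9 = -((⅕)*(1/19)*(-34) + 613)/9 = -(-34/95 + 613)/9 = -⅑*58201/95 = -58201/855 ≈ -68.071)
A(f, K(-2)) + H = -57 - 58201/855 = -106936/855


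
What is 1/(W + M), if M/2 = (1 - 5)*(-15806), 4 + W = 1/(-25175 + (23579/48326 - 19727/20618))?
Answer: 85905723740/10862263329168281 ≈ 7.9086e-6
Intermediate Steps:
W = -343626307239/85905723740 (W = -4 + 1/(-25175 + (23579/48326 - 19727/20618)) = -4 + 1/(-25175 + (23579*(1/48326) - 19727*1/20618)) = -4 + 1/(-25175 + (323/662 - 19727/20618)) = -4 + 1/(-25175 - 1599915/3412279) = -4 + 1/(-85905723740/3412279) = -4 - 3412279/85905723740 = -343626307239/85905723740 ≈ -4.0000)
M = 126448 (M = 2*((1 - 5)*(-15806)) = 2*(-4*(-15806)) = 2*63224 = 126448)
1/(W + M) = 1/(-343626307239/85905723740 + 126448) = 1/(10862263329168281/85905723740) = 85905723740/10862263329168281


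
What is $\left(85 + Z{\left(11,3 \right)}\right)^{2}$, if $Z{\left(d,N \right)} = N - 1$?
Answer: $7569$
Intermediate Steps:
$Z{\left(d,N \right)} = -1 + N$
$\left(85 + Z{\left(11,3 \right)}\right)^{2} = \left(85 + \left(-1 + 3\right)\right)^{2} = \left(85 + 2\right)^{2} = 87^{2} = 7569$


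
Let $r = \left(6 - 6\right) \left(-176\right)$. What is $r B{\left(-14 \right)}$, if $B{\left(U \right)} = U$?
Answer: $0$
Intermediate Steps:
$r = 0$ ($r = 0 \left(-176\right) = 0$)
$r B{\left(-14 \right)} = 0 \left(-14\right) = 0$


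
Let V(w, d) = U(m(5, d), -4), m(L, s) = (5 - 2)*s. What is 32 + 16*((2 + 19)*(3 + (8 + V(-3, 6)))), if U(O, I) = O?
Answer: 9776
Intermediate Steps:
m(L, s) = 3*s
V(w, d) = 3*d
32 + 16*((2 + 19)*(3 + (8 + V(-3, 6)))) = 32 + 16*((2 + 19)*(3 + (8 + 3*6))) = 32 + 16*(21*(3 + (8 + 18))) = 32 + 16*(21*(3 + 26)) = 32 + 16*(21*29) = 32 + 16*609 = 32 + 9744 = 9776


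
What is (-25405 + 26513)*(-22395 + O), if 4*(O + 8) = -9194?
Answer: -27369262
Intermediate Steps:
O = -4613/2 (O = -8 + (1/4)*(-9194) = -8 - 4597/2 = -4613/2 ≈ -2306.5)
(-25405 + 26513)*(-22395 + O) = (-25405 + 26513)*(-22395 - 4613/2) = 1108*(-49403/2) = -27369262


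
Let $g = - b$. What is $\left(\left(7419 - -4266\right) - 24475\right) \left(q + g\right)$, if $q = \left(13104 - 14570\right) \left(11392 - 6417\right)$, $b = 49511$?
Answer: $93915192190$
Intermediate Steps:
$g = -49511$ ($g = \left(-1\right) 49511 = -49511$)
$q = -7293350$ ($q = \left(-1466\right) 4975 = -7293350$)
$\left(\left(7419 - -4266\right) - 24475\right) \left(q + g\right) = \left(\left(7419 - -4266\right) - 24475\right) \left(-7293350 - 49511\right) = \left(\left(7419 + 4266\right) - 24475\right) \left(-7342861\right) = \left(11685 - 24475\right) \left(-7342861\right) = \left(-12790\right) \left(-7342861\right) = 93915192190$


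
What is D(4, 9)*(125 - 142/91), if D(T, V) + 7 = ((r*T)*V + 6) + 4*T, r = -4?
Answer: -1449057/91 ≈ -15924.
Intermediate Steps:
D(T, V) = -1 + 4*T - 4*T*V (D(T, V) = -7 + (((-4*T)*V + 6) + 4*T) = -7 + ((-4*T*V + 6) + 4*T) = -7 + ((6 - 4*T*V) + 4*T) = -7 + (6 + 4*T - 4*T*V) = -1 + 4*T - 4*T*V)
D(4, 9)*(125 - 142/91) = (-1 + 4*4 - 4*4*9)*(125 - 142/91) = (-1 + 16 - 144)*(125 - 142*1/91) = -129*(125 - 142/91) = -129*11233/91 = -1449057/91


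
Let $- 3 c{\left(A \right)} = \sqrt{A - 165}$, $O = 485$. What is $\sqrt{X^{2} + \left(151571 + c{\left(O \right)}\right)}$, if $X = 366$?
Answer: $\frac{\sqrt{2569743 - 24 \sqrt{5}}}{3} \approx 534.34$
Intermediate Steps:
$c{\left(A \right)} = - \frac{\sqrt{-165 + A}}{3}$ ($c{\left(A \right)} = - \frac{\sqrt{A - 165}}{3} = - \frac{\sqrt{-165 + A}}{3}$)
$\sqrt{X^{2} + \left(151571 + c{\left(O \right)}\right)} = \sqrt{366^{2} + \left(151571 - \frac{\sqrt{-165 + 485}}{3}\right)} = \sqrt{133956 + \left(151571 - \frac{\sqrt{320}}{3}\right)} = \sqrt{133956 + \left(151571 - \frac{8 \sqrt{5}}{3}\right)} = \sqrt{285527 - \frac{8 \sqrt{5}}{3}}$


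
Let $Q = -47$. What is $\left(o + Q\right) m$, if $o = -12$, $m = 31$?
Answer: $-1829$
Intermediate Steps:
$\left(o + Q\right) m = \left(-12 - 47\right) 31 = \left(-59\right) 31 = -1829$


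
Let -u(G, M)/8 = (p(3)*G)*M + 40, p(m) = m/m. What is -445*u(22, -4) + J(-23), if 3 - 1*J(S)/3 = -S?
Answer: -170940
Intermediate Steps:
J(S) = 9 + 3*S (J(S) = 9 - (-3)*S = 9 + 3*S)
p(m) = 1
u(G, M) = -320 - 8*G*M (u(G, M) = -8*((1*G)*M + 40) = -8*(G*M + 40) = -8*(40 + G*M) = -320 - 8*G*M)
-445*u(22, -4) + J(-23) = -445*(-320 - 8*22*(-4)) + (9 + 3*(-23)) = -445*(-320 + 704) + (9 - 69) = -445*384 - 60 = -170880 - 60 = -170940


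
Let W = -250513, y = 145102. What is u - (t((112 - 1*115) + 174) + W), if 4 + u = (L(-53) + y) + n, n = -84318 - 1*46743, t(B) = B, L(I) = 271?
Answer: 264650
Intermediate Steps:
n = -131061 (n = -84318 - 46743 = -131061)
u = 14308 (u = -4 + ((271 + 145102) - 131061) = -4 + (145373 - 131061) = -4 + 14312 = 14308)
u - (t((112 - 1*115) + 174) + W) = 14308 - (((112 - 1*115) + 174) - 250513) = 14308 - (((112 - 115) + 174) - 250513) = 14308 - ((-3 + 174) - 250513) = 14308 - (171 - 250513) = 14308 - 1*(-250342) = 14308 + 250342 = 264650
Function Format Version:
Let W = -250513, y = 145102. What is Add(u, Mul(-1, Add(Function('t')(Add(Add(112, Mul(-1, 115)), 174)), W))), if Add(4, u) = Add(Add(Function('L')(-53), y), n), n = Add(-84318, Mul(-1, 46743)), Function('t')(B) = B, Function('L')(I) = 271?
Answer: 264650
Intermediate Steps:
n = -131061 (n = Add(-84318, -46743) = -131061)
u = 14308 (u = Add(-4, Add(Add(271, 145102), -131061)) = Add(-4, Add(145373, -131061)) = Add(-4, 14312) = 14308)
Add(u, Mul(-1, Add(Function('t')(Add(Add(112, Mul(-1, 115)), 174)), W))) = Add(14308, Mul(-1, Add(Add(Add(112, Mul(-1, 115)), 174), -250513))) = Add(14308, Mul(-1, Add(Add(Add(112, -115), 174), -250513))) = Add(14308, Mul(-1, Add(Add(-3, 174), -250513))) = Add(14308, Mul(-1, Add(171, -250513))) = Add(14308, Mul(-1, -250342)) = Add(14308, 250342) = 264650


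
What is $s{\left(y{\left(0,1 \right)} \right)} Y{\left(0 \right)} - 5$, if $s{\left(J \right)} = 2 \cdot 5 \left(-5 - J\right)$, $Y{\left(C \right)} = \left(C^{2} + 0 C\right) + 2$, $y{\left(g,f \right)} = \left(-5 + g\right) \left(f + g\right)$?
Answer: $-5$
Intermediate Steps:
$Y{\left(C \right)} = 2 + C^{2}$ ($Y{\left(C \right)} = \left(C^{2} + 0\right) + 2 = C^{2} + 2 = 2 + C^{2}$)
$s{\left(J \right)} = -50 - 10 J$ ($s{\left(J \right)} = 10 \left(-5 - J\right) = -50 - 10 J$)
$s{\left(y{\left(0,1 \right)} \right)} Y{\left(0 \right)} - 5 = \left(-50 - 10 \left(0^{2} - 5 - 0 + 1 \cdot 0\right)\right) \left(2 + 0^{2}\right) - 5 = \left(-50 - 10 \left(0 - 5 + 0 + 0\right)\right) \left(2 + 0\right) - 5 = \left(-50 - -50\right) 2 - 5 = \left(-50 + 50\right) 2 - 5 = 0 \cdot 2 - 5 = 0 - 5 = -5$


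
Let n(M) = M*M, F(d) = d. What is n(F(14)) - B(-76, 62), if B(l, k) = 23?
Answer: 173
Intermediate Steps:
n(M) = M²
n(F(14)) - B(-76, 62) = 14² - 1*23 = 196 - 23 = 173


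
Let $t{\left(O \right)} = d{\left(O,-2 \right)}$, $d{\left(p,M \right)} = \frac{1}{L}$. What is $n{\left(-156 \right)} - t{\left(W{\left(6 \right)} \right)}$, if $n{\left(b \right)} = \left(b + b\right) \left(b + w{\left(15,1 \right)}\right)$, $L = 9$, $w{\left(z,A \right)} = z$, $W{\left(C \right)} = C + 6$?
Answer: $\frac{395927}{9} \approx 43992.0$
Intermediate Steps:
$W{\left(C \right)} = 6 + C$
$n{\left(b \right)} = 2 b \left(15 + b\right)$ ($n{\left(b \right)} = \left(b + b\right) \left(b + 15\right) = 2 b \left(15 + b\right)$)
$d{\left(p,M \right)} = \frac{1}{9}$
$t{\left(O \right)} = \frac{1}{9}$
$n{\left(-156 \right)} - t{\left(W{\left(6 \right)} \right)} = 2 \left(-156\right) \left(15 - 156\right) - \frac{1}{9} = 2 \left(-156\right) \left(-141\right) - \frac{1}{9} = 43992 - \frac{1}{9} = \frac{395927}{9}$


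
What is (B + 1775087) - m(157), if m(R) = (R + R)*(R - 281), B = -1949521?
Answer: -135498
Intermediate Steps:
m(R) = 2*R*(-281 + R) (m(R) = (2*R)*(-281 + R) = 2*R*(-281 + R))
(B + 1775087) - m(157) = (-1949521 + 1775087) - 2*157*(-281 + 157) = -174434 - 2*157*(-124) = -174434 - 1*(-38936) = -174434 + 38936 = -135498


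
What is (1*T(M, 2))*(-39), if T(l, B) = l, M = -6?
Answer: 234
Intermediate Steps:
(1*T(M, 2))*(-39) = (1*(-6))*(-39) = -6*(-39) = 234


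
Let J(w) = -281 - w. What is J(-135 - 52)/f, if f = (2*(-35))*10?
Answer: 47/350 ≈ 0.13429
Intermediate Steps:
f = -700 (f = -70*10 = -700)
J(-135 - 52)/f = (-281 - (-135 - 52))/(-700) = (-281 - 1*(-187))*(-1/700) = (-281 + 187)*(-1/700) = -94*(-1/700) = 47/350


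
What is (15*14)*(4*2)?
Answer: 1680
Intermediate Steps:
(15*14)*(4*2) = 210*8 = 1680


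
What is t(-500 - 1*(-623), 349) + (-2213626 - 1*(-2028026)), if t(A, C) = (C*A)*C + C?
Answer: 14796272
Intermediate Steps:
t(A, C) = C + A*C**2 (t(A, C) = (A*C)*C + C = A*C**2 + C = C + A*C**2)
t(-500 - 1*(-623), 349) + (-2213626 - 1*(-2028026)) = 349*(1 + (-500 - 1*(-623))*349) + (-2213626 - 1*(-2028026)) = 349*(1 + (-500 + 623)*349) + (-2213626 + 2028026) = 349*(1 + 123*349) - 185600 = 349*(1 + 42927) - 185600 = 349*42928 - 185600 = 14981872 - 185600 = 14796272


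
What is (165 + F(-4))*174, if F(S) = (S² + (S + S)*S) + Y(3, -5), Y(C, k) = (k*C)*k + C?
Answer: 50634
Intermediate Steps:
Y(C, k) = C + C*k² (Y(C, k) = (C*k)*k + C = C*k² + C = C + C*k²)
F(S) = 78 + 3*S² (F(S) = (S² + (S + S)*S) + 3*(1 + (-5)²) = (S² + (2*S)*S) + 3*(1 + 25) = (S² + 2*S²) + 3*26 = 3*S² + 78 = 78 + 3*S²)
(165 + F(-4))*174 = (165 + (78 + 3*(-4)²))*174 = (165 + (78 + 3*16))*174 = (165 + (78 + 48))*174 = (165 + 126)*174 = 291*174 = 50634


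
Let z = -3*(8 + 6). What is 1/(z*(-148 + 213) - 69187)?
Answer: -1/71917 ≈ -1.3905e-5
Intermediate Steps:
z = -42 (z = -3*14 = -42)
1/(z*(-148 + 213) - 69187) = 1/(-42*(-148 + 213) - 69187) = 1/(-42*65 - 69187) = 1/(-2730 - 69187) = 1/(-71917) = -1/71917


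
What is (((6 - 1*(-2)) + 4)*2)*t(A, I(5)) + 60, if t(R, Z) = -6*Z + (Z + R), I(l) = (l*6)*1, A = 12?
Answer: -3252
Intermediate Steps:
I(l) = 6*l (I(l) = (6*l)*1 = 6*l)
t(R, Z) = R - 5*Z (t(R, Z) = -6*Z + (R + Z) = R - 5*Z)
(((6 - 1*(-2)) + 4)*2)*t(A, I(5)) + 60 = (((6 - 1*(-2)) + 4)*2)*(12 - 30*5) + 60 = (((6 + 2) + 4)*2)*(12 - 5*30) + 60 = ((8 + 4)*2)*(12 - 150) + 60 = (12*2)*(-138) + 60 = 24*(-138) + 60 = -3312 + 60 = -3252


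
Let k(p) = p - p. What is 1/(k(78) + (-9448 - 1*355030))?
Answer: -1/364478 ≈ -2.7437e-6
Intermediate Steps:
k(p) = 0
1/(k(78) + (-9448 - 1*355030)) = 1/(0 + (-9448 - 1*355030)) = 1/(0 + (-9448 - 355030)) = 1/(0 - 364478) = 1/(-364478) = -1/364478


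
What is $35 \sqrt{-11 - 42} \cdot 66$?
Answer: $2310 i \sqrt{53} \approx 16817.0 i$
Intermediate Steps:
$35 \sqrt{-11 - 42} \cdot 66 = 35 \sqrt{-53} \cdot 66 = 35 i \sqrt{53} \cdot 66 = 2310 i \sqrt{53}$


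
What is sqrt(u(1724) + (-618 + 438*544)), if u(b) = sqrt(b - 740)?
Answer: sqrt(237654 + 2*sqrt(246)) ≈ 487.53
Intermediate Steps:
u(b) = sqrt(-740 + b)
sqrt(u(1724) + (-618 + 438*544)) = sqrt(sqrt(-740 + 1724) + (-618 + 438*544)) = sqrt(sqrt(984) + (-618 + 238272)) = sqrt(2*sqrt(246) + 237654) = sqrt(237654 + 2*sqrt(246))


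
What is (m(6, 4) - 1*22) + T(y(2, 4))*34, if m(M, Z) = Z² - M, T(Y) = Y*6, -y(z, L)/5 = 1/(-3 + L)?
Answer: -1032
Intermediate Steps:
y(z, L) = -5/(-3 + L)
T(Y) = 6*Y
(m(6, 4) - 1*22) + T(y(2, 4))*34 = ((4² - 1*6) - 1*22) + (6*(-5/(-3 + 4)))*34 = ((16 - 6) - 22) + (6*(-5/1))*34 = (10 - 22) + (6*(-5*1))*34 = -12 + (6*(-5))*34 = -12 - 30*34 = -12 - 1020 = -1032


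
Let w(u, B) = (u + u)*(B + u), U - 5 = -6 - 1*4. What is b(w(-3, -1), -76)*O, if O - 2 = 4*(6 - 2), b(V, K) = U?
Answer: -90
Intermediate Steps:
U = -5 (U = 5 + (-6 - 1*4) = 5 + (-6 - 4) = 5 - 10 = -5)
w(u, B) = 2*u*(B + u) (w(u, B) = (2*u)*(B + u) = 2*u*(B + u))
b(V, K) = -5
O = 18 (O = 2 + 4*(6 - 2) = 2 + 4*4 = 2 + 16 = 18)
b(w(-3, -1), -76)*O = -5*18 = -90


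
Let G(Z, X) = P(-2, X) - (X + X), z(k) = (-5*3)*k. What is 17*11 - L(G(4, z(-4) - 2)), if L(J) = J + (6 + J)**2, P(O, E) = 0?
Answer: -11797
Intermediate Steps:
z(k) = -15*k
G(Z, X) = -2*X (G(Z, X) = 0 - (X + X) = 0 - 2*X = -2*X)
17*11 - L(G(4, z(-4) - 2)) = 17*11 - (-2*(-15*(-4) - 2) + (6 - 2*(-15*(-4) - 2))**2) = 187 - (-2*(60 - 2) + (6 - 2*(60 - 2))**2) = 187 - (-2*58 + (6 - 2*58)**2) = 187 - (-116 + (6 - 116)**2) = 187 - (-116 + (-110)**2) = 187 - (-116 + 12100) = 187 - 1*11984 = 187 - 11984 = -11797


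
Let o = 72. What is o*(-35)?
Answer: -2520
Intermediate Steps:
o*(-35) = 72*(-35) = -2520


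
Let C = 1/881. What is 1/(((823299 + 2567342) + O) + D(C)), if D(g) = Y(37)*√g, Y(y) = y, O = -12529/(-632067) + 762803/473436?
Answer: 29721054036348615878485152899796/100773472854729487910706231222496954217 - 368135758963707762310992*√881/100773472854729487910706231222496954217 ≈ 2.9493e-7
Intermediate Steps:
O = 162691427815/99747757404 (O = -12529*(-1/632067) + 762803*(1/473436) = 12529/632067 + 762803/473436 = 162691427815/99747757404 ≈ 1.6310)
C = 1/881 ≈ 0.0011351
D(g) = 37*√g
1/(((823299 + 2567342) + O) + D(C)) = 1/(((823299 + 2567342) + 162691427815/99747757404) + 37*√(1/881)) = 1/((3390641 + 162691427815/99747757404) + 37*(√881/881)) = 1/(338208998603483779/99747757404 + 37*√881/881)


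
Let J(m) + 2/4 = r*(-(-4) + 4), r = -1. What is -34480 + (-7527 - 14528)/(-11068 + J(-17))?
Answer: -763791330/22153 ≈ -34478.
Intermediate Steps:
J(m) = -17/2 (J(m) = -½ - (-(-4) + 4) = -½ - (-1*(-4) + 4) = -½ - (4 + 4) = -½ - 1*8 = -½ - 8 = -17/2)
-34480 + (-7527 - 14528)/(-11068 + J(-17)) = -34480 + (-7527 - 14528)/(-11068 - 17/2) = -34480 - 22055/(-22153/2) = -34480 - 22055*(-2/22153) = -34480 + 44110/22153 = -763791330/22153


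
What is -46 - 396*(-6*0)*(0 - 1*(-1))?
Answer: -46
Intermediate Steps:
-46 - 396*(-6*0)*(0 - 1*(-1)) = -46 - 0*(0 + 1) = -46 - 0 = -46 - 396*0 = -46 + 0 = -46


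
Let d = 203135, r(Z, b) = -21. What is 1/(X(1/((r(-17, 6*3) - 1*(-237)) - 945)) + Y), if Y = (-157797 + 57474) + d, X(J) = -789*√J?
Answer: 8327772/856194964033 + 2367*I/856194964033 ≈ 9.7265e-6 + 2.7646e-9*I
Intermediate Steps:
Y = 102812 (Y = (-157797 + 57474) + 203135 = -100323 + 203135 = 102812)
1/(X(1/((r(-17, 6*3) - 1*(-237)) - 945)) + Y) = 1/(-789*I/27 + 102812) = 1/(-263*I/9 + 102812) = 1/(102812 - 263*I/9) = 81*(102812 + 263*I/9)/856194964033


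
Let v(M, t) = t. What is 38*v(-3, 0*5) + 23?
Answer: 23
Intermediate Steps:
38*v(-3, 0*5) + 23 = 38*(0*5) + 23 = 38*0 + 23 = 0 + 23 = 23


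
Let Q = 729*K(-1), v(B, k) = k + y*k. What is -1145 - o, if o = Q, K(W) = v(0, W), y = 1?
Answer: 313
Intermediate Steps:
v(B, k) = 2*k (v(B, k) = k + 1*k = k + k = 2*k)
K(W) = 2*W
Q = -1458 (Q = 729*(2*(-1)) = 729*(-2) = -1458)
o = -1458
-1145 - o = -1145 - 1*(-1458) = -1145 + 1458 = 313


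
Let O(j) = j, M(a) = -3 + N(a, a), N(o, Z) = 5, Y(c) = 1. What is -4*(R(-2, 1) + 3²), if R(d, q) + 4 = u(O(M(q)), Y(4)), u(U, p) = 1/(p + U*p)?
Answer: -64/3 ≈ -21.333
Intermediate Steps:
M(a) = 2 (M(a) = -3 + 5 = 2)
R(d, q) = -11/3 (R(d, q) = -4 + 1/(1*(1 + 2)) = -4 + 1/3 = -4 + 1*(⅓) = -4 + ⅓ = -11/3)
-4*(R(-2, 1) + 3²) = -4*(-11/3 + 3²) = -4*(-11/3 + 9) = -4*16/3 = -64/3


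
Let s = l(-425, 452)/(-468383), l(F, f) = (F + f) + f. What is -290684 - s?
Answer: -136151443493/468383 ≈ -2.9068e+5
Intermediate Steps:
l(F, f) = F + 2*f
s = -479/468383 (s = (-425 + 2*452)/(-468383) = (-425 + 904)*(-1/468383) = 479*(-1/468383) = -479/468383 ≈ -0.0010227)
-290684 - s = -290684 - 1*(-479/468383) = -290684 + 479/468383 = -136151443493/468383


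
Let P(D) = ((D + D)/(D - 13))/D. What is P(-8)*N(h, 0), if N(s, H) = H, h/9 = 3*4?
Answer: 0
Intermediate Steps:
h = 108 (h = 9*(3*4) = 9*12 = 108)
P(D) = 2/(-13 + D) (P(D) = ((2*D)/(-13 + D))/D = (2*D/(-13 + D))/D = 2/(-13 + D))
P(-8)*N(h, 0) = (2/(-13 - 8))*0 = (2/(-21))*0 = (2*(-1/21))*0 = -2/21*0 = 0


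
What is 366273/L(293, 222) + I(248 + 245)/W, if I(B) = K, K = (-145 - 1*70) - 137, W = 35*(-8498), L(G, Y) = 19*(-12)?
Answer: -18156749689/11302340 ≈ -1606.5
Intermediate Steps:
L(G, Y) = -228
W = -297430
K = -352 (K = (-145 - 70) - 137 = -215 - 137 = -352)
I(B) = -352
366273/L(293, 222) + I(248 + 245)/W = 366273/(-228) - 352/(-297430) = 366273*(-1/228) - 352*(-1/297430) = -122091/76 + 176/148715 = -18156749689/11302340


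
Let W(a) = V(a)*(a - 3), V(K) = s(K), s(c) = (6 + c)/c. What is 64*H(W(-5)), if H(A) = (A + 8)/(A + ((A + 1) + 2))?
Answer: 3072/31 ≈ 99.097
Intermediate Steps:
s(c) = (6 + c)/c
V(K) = (6 + K)/K
W(a) = (-3 + a)*(6 + a)/a (W(a) = ((6 + a)/a)*(a - 3) = ((6 + a)/a)*(-3 + a) = (-3 + a)*(6 + a)/a)
H(A) = (8 + A)/(3 + 2*A) (H(A) = (8 + A)/(A + ((1 + A) + 2)) = (8 + A)/(A + (3 + A)) = (8 + A)/(3 + 2*A))
64*H(W(-5)) = 64*((8 + (3 - 5 - 18/(-5)))/(3 + 2*(3 - 5 - 18/(-5)))) = 64*((8 + (3 - 5 - 18*(-⅕)))/(3 + 2*(3 - 5 - 18*(-⅕)))) = 64*((8 + (3 - 5 + 18/5))/(3 + 2*(3 - 5 + 18/5))) = 64*((8 + 8/5)/(3 + 2*(8/5))) = 64*((48/5)/(3 + 16/5)) = 64*((48/5)/(31/5)) = 64*((5/31)*(48/5)) = 64*(48/31) = 3072/31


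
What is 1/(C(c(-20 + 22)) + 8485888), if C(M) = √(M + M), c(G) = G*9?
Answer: 1/8485894 ≈ 1.1784e-7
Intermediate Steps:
c(G) = 9*G
C(M) = √2*√M (C(M) = √(2*M) = √2*√M)
1/(C(c(-20 + 22)) + 8485888) = 1/(√2*√(9*(-20 + 22)) + 8485888) = 1/(√2*√(9*2) + 8485888) = 1/(√2*√18 + 8485888) = 1/(√2*(3*√2) + 8485888) = 1/(6 + 8485888) = 1/8485894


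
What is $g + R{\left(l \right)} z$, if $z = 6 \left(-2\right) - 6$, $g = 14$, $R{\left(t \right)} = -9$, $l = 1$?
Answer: $176$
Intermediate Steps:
$z = -18$ ($z = -12 - 6 = -18$)
$g + R{\left(l \right)} z = 14 - -162 = 14 + 162 = 176$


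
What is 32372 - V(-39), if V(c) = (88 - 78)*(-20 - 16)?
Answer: 32732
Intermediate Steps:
V(c) = -360 (V(c) = 10*(-36) = -360)
32372 - V(-39) = 32372 - 1*(-360) = 32372 + 360 = 32732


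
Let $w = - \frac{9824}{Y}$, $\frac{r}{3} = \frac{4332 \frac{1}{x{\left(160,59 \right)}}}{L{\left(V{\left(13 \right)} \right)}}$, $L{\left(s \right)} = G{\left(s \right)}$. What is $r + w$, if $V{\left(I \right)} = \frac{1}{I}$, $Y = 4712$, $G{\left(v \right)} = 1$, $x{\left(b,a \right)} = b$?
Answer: $\frac{1864541}{23560} \approx 79.14$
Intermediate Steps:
$L{\left(s \right)} = 1$
$r = \frac{3249}{40}$ ($r = 3 \frac{4332 \cdot \frac{1}{160}}{1} = 3 \cdot 4332 \cdot \frac{1}{160} \cdot 1 = 3 \cdot \frac{1083}{40} \cdot 1 = 3 \cdot \frac{1083}{40} = \frac{3249}{40} \approx 81.225$)
$w = - \frac{1228}{589}$ ($w = - \frac{9824}{4712} = \left(-9824\right) \frac{1}{4712} = - \frac{1228}{589} \approx -2.0849$)
$r + w = \frac{3249}{40} - \frac{1228}{589} = \frac{1864541}{23560}$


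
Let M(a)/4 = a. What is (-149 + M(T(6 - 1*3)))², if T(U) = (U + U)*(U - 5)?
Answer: 38809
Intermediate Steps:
T(U) = 2*U*(-5 + U) (T(U) = (2*U)*(-5 + U) = 2*U*(-5 + U))
M(a) = 4*a
(-149 + M(T(6 - 1*3)))² = (-149 + 4*(2*(6 - 1*3)*(-5 + (6 - 1*3))))² = (-149 + 4*(2*(6 - 3)*(-5 + (6 - 3))))² = (-149 + 4*(2*3*(-5 + 3)))² = (-149 + 4*(2*3*(-2)))² = (-149 + 4*(-12))² = (-149 - 48)² = (-197)² = 38809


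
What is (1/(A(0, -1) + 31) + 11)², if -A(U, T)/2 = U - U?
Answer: 116964/961 ≈ 121.71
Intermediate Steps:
A(U, T) = 0 (A(U, T) = -2*(U - U) = -2*0 = 0)
(1/(A(0, -1) + 31) + 11)² = (1/(0 + 31) + 11)² = (1/31 + 11)² = (342/31)² = 116964/961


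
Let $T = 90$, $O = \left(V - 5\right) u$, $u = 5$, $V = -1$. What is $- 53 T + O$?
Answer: $-4800$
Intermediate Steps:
$O = -30$ ($O = \left(-1 - 5\right) 5 = \left(-6\right) 5 = -30$)
$- 53 T + O = \left(-53\right) 90 - 30 = -4770 - 30 = -4800$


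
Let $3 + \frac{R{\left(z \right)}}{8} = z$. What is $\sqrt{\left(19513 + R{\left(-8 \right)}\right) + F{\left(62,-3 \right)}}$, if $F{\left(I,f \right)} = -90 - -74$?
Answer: $\sqrt{19409} \approx 139.32$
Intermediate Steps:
$F{\left(I,f \right)} = -16$ ($F{\left(I,f \right)} = -90 + 74 = -16$)
$R{\left(z \right)} = -24 + 8 z$
$\sqrt{\left(19513 + R{\left(-8 \right)}\right) + F{\left(62,-3 \right)}} = \sqrt{\left(19513 + \left(-24 + 8 \left(-8\right)\right)\right) - 16} = \sqrt{\left(19513 - 88\right) - 16} = \sqrt{19425 - 16} = \sqrt{19409}$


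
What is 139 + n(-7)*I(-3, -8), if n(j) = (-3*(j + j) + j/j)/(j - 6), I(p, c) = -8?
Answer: 2151/13 ≈ 165.46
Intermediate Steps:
n(j) = (1 - 6*j)/(-6 + j) (n(j) = (-6*j + 1)/(-6 + j) = (1 - 6*j)/(-6 + j))
139 + n(-7)*I(-3, -8) = 139 + ((1 - 6*(-7))/(-6 - 7))*(-8) = 139 + ((1 + 42)/(-13))*(-8) = 139 - 1/13*43*(-8) = 139 - 43/13*(-8) = 139 + 344/13 = 2151/13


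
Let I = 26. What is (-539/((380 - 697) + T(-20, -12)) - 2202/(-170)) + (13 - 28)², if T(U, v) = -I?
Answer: 142517/595 ≈ 239.52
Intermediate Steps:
T(U, v) = -26 (T(U, v) = -1*26 = -26)
(-539/((380 - 697) + T(-20, -12)) - 2202/(-170)) + (13 - 28)² = (-539/((380 - 697) - 26) - 2202/(-170)) + (13 - 28)² = (-539/(-317 - 26) - 2202*(-1/170)) + (-15)² = (-539/(-343) + 1101/85) + 225 = (-539*(-1/343) + 1101/85) + 225 = (11/7 + 1101/85) + 225 = 8642/595 + 225 = 142517/595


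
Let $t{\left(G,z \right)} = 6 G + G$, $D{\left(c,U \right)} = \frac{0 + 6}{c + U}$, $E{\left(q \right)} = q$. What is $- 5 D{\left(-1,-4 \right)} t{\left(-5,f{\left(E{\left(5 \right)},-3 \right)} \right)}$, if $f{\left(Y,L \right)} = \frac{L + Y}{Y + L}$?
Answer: $-210$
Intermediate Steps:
$f{\left(Y,L \right)} = 1$ ($f{\left(Y,L \right)} = \frac{L + Y}{L + Y} = 1$)
$D{\left(c,U \right)} = \frac{6}{U + c}$
$t{\left(G,z \right)} = 7 G$
$- 5 D{\left(-1,-4 \right)} t{\left(-5,f{\left(E{\left(5 \right)},-3 \right)} \right)} = - 5 \frac{6}{-4 - 1} \cdot 7 \left(-5\right) = - 5 \frac{6}{-5} \left(-35\right) = - 5 \cdot 6 \left(- \frac{1}{5}\right) \left(-35\right) = \left(-5\right) \left(- \frac{6}{5}\right) \left(-35\right) = 6 \left(-35\right) = -210$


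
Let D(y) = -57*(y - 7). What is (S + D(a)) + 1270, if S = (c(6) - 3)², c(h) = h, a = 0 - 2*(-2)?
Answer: 1450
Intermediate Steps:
a = 4 (a = 0 + 4 = 4)
D(y) = 399 - 57*y (D(y) = -57*(-7 + y) = 399 - 57*y)
S = 9 (S = (6 - 3)² = 3² = 9)
(S + D(a)) + 1270 = (9 + (399 - 57*4)) + 1270 = (9 + (399 - 228)) + 1270 = (9 + 171) + 1270 = 180 + 1270 = 1450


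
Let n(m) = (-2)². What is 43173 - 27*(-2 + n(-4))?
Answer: 43119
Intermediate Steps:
n(m) = 4
43173 - 27*(-2 + n(-4)) = 43173 - 27*(-2 + 4) = 43173 - 27*2 = 43173 - 1*54 = 43173 - 54 = 43119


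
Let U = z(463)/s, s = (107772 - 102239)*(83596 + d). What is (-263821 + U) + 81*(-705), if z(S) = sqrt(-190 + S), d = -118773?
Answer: -320926 - sqrt(273)/194634341 ≈ -3.2093e+5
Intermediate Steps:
s = -194634341 (s = (107772 - 102239)*(83596 - 118773) = 5533*(-35177) = -194634341)
U = -sqrt(273)/194634341 (U = sqrt(-190 + 463)/(-194634341) = sqrt(273)*(-1/194634341) = -sqrt(273)/194634341 ≈ -8.4891e-8)
(-263821 + U) + 81*(-705) = (-263821 - sqrt(273)/194634341) + 81*(-705) = (-263821 - sqrt(273)/194634341) - 57105 = -320926 - sqrt(273)/194634341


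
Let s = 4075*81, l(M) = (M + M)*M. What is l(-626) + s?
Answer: 1113827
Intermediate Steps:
l(M) = 2*M² (l(M) = (2*M)*M = 2*M²)
s = 330075
l(-626) + s = 2*(-626)² + 330075 = 2*391876 + 330075 = 783752 + 330075 = 1113827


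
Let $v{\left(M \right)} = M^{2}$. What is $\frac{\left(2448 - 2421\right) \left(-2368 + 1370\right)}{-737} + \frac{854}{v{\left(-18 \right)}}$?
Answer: $\frac{4679951}{119394} \approx 39.198$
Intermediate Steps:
$\frac{\left(2448 - 2421\right) \left(-2368 + 1370\right)}{-737} + \frac{854}{v{\left(-18 \right)}} = \frac{\left(2448 - 2421\right) \left(-2368 + 1370\right)}{-737} + \frac{854}{\left(-18\right)^{2}} = 27 \left(-998\right) \left(- \frac{1}{737}\right) + \frac{854}{324} = \left(-26946\right) \left(- \frac{1}{737}\right) + 854 \cdot \frac{1}{324} = \frac{26946}{737} + \frac{427}{162} = \frac{4679951}{119394}$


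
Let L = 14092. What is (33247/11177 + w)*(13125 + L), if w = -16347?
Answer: -4971924590324/11177 ≈ -4.4484e+8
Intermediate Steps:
(33247/11177 + w)*(13125 + L) = (33247/11177 - 16347)*(13125 + 14092) = (33247*(1/11177) - 16347)*27217 = (33247/11177 - 16347)*27217 = -182677172/11177*27217 = -4971924590324/11177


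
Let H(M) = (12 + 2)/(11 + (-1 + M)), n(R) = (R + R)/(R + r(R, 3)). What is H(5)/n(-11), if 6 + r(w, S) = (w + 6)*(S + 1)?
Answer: 259/165 ≈ 1.5697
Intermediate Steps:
r(w, S) = -6 + (1 + S)*(6 + w) (r(w, S) = -6 + (w + 6)*(S + 1) = -6 + (6 + w)*(1 + S) = -6 + (1 + S)*(6 + w))
n(R) = 2*R/(18 + 5*R) (n(R) = (R + R)/(R + (R + 6*3 + 3*R)) = (2*R)/(R + (R + 18 + 3*R)) = (2*R)/(R + (18 + 4*R)) = (2*R)/(18 + 5*R) = 2*R/(18 + 5*R))
H(M) = 14/(10 + M)
H(5)/n(-11) = (14/(10 + 5))/((2*(-11)/(18 + 5*(-11)))) = (14/15)/((2*(-11)/(18 - 55))) = (14*(1/15))/((2*(-11)/(-37))) = 14/(15*((2*(-11)*(-1/37)))) = 14/(15*(22/37)) = (14/15)*(37/22) = 259/165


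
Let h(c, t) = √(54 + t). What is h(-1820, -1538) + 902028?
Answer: 902028 + 2*I*√371 ≈ 9.0203e+5 + 38.523*I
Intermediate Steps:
h(-1820, -1538) + 902028 = √(54 - 1538) + 902028 = √(-1484) + 902028 = 2*I*√371 + 902028 = 902028 + 2*I*√371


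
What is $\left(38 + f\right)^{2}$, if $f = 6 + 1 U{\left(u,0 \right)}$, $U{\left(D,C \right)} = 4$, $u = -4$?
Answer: $2304$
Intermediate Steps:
$f = 10$ ($f = 6 + 1 \cdot 4 = 6 + 4 = 10$)
$\left(38 + f\right)^{2} = \left(38 + 10\right)^{2} = 48^{2} = 2304$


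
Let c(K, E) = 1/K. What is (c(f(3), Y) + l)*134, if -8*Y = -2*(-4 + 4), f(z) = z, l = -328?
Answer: -131722/3 ≈ -43907.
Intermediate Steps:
Y = 0 (Y = -(-1)*(-4 + 4)/4 = -(-1)*0/4 = -1/8*0 = 0)
(c(f(3), Y) + l)*134 = (1/3 - 328)*134 = -983/3*134 = -131722/3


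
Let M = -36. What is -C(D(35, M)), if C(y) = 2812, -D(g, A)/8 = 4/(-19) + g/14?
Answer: -2812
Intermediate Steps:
D(g, A) = 32/19 - 4*g/7 (D(g, A) = -8*(4/(-19) + g/14) = -8*(4*(-1/19) + g*(1/14)) = -8*(-4/19 + g/14) = 32/19 - 4*g/7)
-C(D(35, M)) = -1*2812 = -2812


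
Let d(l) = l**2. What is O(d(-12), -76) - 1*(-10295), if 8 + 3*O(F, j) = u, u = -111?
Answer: 30766/3 ≈ 10255.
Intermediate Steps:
O(F, j) = -119/3 (O(F, j) = -8/3 + (1/3)*(-111) = -8/3 - 37 = -119/3)
O(d(-12), -76) - 1*(-10295) = -119/3 - 1*(-10295) = -119/3 + 10295 = 30766/3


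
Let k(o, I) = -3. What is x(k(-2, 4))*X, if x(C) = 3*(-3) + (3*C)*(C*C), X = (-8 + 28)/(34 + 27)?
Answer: -1800/61 ≈ -29.508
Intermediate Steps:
X = 20/61 ≈ 0.32787
x(C) = -9 + 3*C³ (x(C) = -9 + (3*C)*C² = -9 + 3*C³)
x(k(-2, 4))*X = (-9 + 3*(-3)³)*(20/61) = (-9 + 3*(-27))*(20/61) = (-9 - 81)*(20/61) = -90*20/61 = -1800/61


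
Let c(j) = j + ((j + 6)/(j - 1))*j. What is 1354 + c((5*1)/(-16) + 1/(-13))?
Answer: 40731383/30056 ≈ 1355.2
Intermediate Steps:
c(j) = j + j*(6 + j)/(-1 + j) (c(j) = j + ((6 + j)/(-1 + j))*j = j + j*(6 + j)/(-1 + j))
1354 + c((5*1)/(-16) + 1/(-13)) = 1354 + ((5*1)/(-16) + 1/(-13))*(5 + 2*((5*1)/(-16) + 1/(-13)))/(-1 + ((5*1)/(-16) + 1/(-13))) = 1354 + (5*(-1/16) + 1*(-1/13))*(5 + 2*(5*(-1/16) + 1*(-1/13)))/(-1 + (5*(-1/16) + 1*(-1/13))) = 1354 + (-5/16 - 1/13)*(5 + 2*(-5/16 - 1/13))/(-1 + (-5/16 - 1/13)) = 1354 - 81*(5 + 2*(-81/208))/(208*(-1 - 81/208)) = 1354 - 81*(5 - 81/104)/(208*(-289/208)) = 1354 - 81/208*(-208/289)*439/104 = 1354 + 35559/30056 = 40731383/30056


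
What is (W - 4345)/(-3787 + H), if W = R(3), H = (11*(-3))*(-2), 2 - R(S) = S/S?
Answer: 4344/3721 ≈ 1.1674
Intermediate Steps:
R(S) = 1 (R(S) = 2 - S/S = 2 - 1*1 = 2 - 1 = 1)
H = 66 (H = -33*(-2) = 66)
W = 1
(W - 4345)/(-3787 + H) = (1 - 4345)/(-3787 + 66) = -4344/(-3721) = -4344*(-1/3721) = 4344/3721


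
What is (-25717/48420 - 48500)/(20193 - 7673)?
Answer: -2348395717/606218400 ≈ -3.8738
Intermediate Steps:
(-25717/48420 - 48500)/(20193 - 7673) = (-25717*1/48420 - 48500)/12520 = (-25717/48420 - 48500)*(1/12520) = -2348395717/48420*1/12520 = -2348395717/606218400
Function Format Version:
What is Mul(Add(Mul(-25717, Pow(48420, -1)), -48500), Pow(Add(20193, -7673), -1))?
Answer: Rational(-2348395717, 606218400) ≈ -3.8738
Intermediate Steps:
Mul(Add(Mul(-25717, Pow(48420, -1)), -48500), Pow(Add(20193, -7673), -1)) = Mul(Add(Mul(-25717, Rational(1, 48420)), -48500), Pow(12520, -1)) = Mul(Add(Rational(-25717, 48420), -48500), Rational(1, 12520)) = Mul(Rational(-2348395717, 48420), Rational(1, 12520)) = Rational(-2348395717, 606218400)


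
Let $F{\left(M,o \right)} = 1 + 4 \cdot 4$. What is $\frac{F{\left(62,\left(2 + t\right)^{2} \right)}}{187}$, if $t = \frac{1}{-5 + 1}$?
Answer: $\frac{1}{11} \approx 0.090909$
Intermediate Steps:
$t = - \frac{1}{4}$ ($t = \frac{1}{-4} = - \frac{1}{4} \approx -0.25$)
$F{\left(M,o \right)} = 17$ ($F{\left(M,o \right)} = 1 + 16 = 17$)
$\frac{F{\left(62,\left(2 + t\right)^{2} \right)}}{187} = \frac{17}{187} = 17 \cdot \frac{1}{187} = \frac{1}{11}$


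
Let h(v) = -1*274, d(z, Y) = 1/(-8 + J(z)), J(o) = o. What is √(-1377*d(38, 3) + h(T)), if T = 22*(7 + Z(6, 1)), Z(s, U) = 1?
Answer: I*√31990/10 ≈ 17.886*I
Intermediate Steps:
d(z, Y) = 1/(-8 + z)
T = 176 (T = 22*(7 + 1) = 22*8 = 176)
h(v) = -274
√(-1377*d(38, 3) + h(T)) = √(-1377/(-8 + 38) - 274) = √(-1377/30 - 274) = √(-1377*1/30 - 274) = √(-459/10 - 274) = √(-3199/10) = I*√31990/10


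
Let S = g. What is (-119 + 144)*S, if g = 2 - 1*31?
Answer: -725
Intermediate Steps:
g = -29 (g = 2 - 31 = -29)
S = -29
(-119 + 144)*S = (-119 + 144)*(-29) = 25*(-29) = -725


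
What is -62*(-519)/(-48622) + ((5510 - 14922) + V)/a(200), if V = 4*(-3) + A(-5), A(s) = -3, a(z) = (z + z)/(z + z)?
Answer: -229195886/24311 ≈ -9427.7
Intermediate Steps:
a(z) = 1 (a(z) = (2*z)/((2*z)) = (2*z)*(1/(2*z)) = 1)
V = -15 (V = 4*(-3) - 3 = -12 - 3 = -15)
-62*(-519)/(-48622) + ((5510 - 14922) + V)/a(200) = -62*(-519)/(-48622) + ((5510 - 14922) - 15)/1 = 32178*(-1/48622) + (-9412 - 15)*1 = -16089/24311 - 9427*1 = -16089/24311 - 9427 = -229195886/24311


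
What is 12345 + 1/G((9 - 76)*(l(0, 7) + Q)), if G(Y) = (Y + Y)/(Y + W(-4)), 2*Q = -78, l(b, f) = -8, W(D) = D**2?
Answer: 77751975/6298 ≈ 12346.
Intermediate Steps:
Q = -39 (Q = (1/2)*(-78) = -39)
G(Y) = 2*Y/(16 + Y) (G(Y) = (Y + Y)/(Y + (-4)**2) = (2*Y)/(Y + 16) = (2*Y)/(16 + Y) = 2*Y/(16 + Y))
12345 + 1/G((9 - 76)*(l(0, 7) + Q)) = 12345 + 1/(2*((9 - 76)*(-8 - 39))/(16 + (9 - 76)*(-8 - 39))) = 12345 + 1/(2*(-67*(-47))/(16 - 67*(-47))) = 12345 + 1/(2*3149/(16 + 3149)) = 12345 + 1/(2*3149/3165) = 12345 + 1/(2*3149*(1/3165)) = 12345 + 1/(6298/3165) = 12345 + 3165/6298 = 77751975/6298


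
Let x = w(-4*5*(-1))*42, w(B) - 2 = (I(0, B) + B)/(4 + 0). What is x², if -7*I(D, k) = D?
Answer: 86436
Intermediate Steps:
I(D, k) = -D/7
w(B) = 2 + B/4 (w(B) = 2 + (-⅐*0 + B)/(4 + 0) = 2 + (0 + B)/4 = 2 + B*(¼) = 2 + B/4)
x = 294 (x = (2 + (-4*5*(-1))/4)*42 = (2 + (-20*(-1))/4)*42 = (2 + (¼)*20)*42 = (2 + 5)*42 = 7*42 = 294)
x² = 294² = 86436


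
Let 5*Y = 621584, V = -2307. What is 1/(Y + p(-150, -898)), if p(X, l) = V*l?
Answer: 5/10980014 ≈ 4.5537e-7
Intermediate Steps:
Y = 621584/5 (Y = (⅕)*621584 = 621584/5 ≈ 1.2432e+5)
p(X, l) = -2307*l
1/(Y + p(-150, -898)) = 1/(621584/5 - 2307*(-898)) = 1/(621584/5 + 2071686) = 1/(10980014/5) = 5/10980014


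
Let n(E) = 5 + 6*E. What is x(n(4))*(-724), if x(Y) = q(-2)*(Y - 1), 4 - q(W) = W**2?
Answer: 0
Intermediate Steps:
q(W) = 4 - W**2
x(Y) = 0 (x(Y) = (4 - 1*(-2)**2)*(Y - 1) = (4 - 1*4)*(-1 + Y) = (4 - 4)*(-1 + Y) = 0*(-1 + Y) = 0)
x(n(4))*(-724) = 0*(-724) = 0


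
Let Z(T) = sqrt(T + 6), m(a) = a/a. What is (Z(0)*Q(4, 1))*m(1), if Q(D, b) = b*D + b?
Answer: 5*sqrt(6) ≈ 12.247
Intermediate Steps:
Q(D, b) = b + D*b (Q(D, b) = D*b + b = b + D*b)
m(a) = 1
Z(T) = sqrt(6 + T)
(Z(0)*Q(4, 1))*m(1) = (sqrt(6 + 0)*(1*(1 + 4)))*1 = (sqrt(6)*(1*5))*1 = (sqrt(6)*5)*1 = (5*sqrt(6))*1 = 5*sqrt(6)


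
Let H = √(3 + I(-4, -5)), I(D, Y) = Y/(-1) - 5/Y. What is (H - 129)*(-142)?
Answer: 17892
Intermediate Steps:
I(D, Y) = -Y - 5/Y (I(D, Y) = Y*(-1) - 5/Y = -Y - 5/Y)
H = 3 (H = √(3 + (-1*(-5) - 5/(-5))) = √(3 + (5 - 5*(-⅕))) = √(3 + (5 + 1)) = √(3 + 6) = √9 = 3)
(H - 129)*(-142) = (3 - 129)*(-142) = -126*(-142) = 17892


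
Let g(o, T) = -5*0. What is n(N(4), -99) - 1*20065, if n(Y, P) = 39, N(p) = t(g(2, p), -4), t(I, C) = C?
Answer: -20026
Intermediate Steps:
g(o, T) = 0
N(p) = -4
n(N(4), -99) - 1*20065 = 39 - 1*20065 = 39 - 20065 = -20026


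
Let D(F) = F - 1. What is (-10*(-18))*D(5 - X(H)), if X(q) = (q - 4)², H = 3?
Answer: 540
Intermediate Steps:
X(q) = (-4 + q)²
D(F) = -1 + F
(-10*(-18))*D(5 - X(H)) = (-10*(-18))*(-1 + (5 - (-4 + 3)²)) = 180*(-1 + (5 - 1*(-1)²)) = 180*(-1 + (5 - 1*1)) = 180*(-1 + (5 - 1)) = 180*(-1 + 4) = 180*3 = 540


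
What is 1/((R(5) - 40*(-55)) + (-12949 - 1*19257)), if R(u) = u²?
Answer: -1/29981 ≈ -3.3354e-5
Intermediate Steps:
1/((R(5) - 40*(-55)) + (-12949 - 1*19257)) = 1/((5² - 40*(-55)) + (-12949 - 1*19257)) = 1/((25 + 2200) + (-12949 - 19257)) = 1/(2225 - 32206) = 1/(-29981) = -1/29981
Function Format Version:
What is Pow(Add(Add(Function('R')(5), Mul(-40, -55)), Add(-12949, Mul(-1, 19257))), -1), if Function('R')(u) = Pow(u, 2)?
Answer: Rational(-1, 29981) ≈ -3.3354e-5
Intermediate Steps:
Pow(Add(Add(Function('R')(5), Mul(-40, -55)), Add(-12949, Mul(-1, 19257))), -1) = Pow(Add(Add(Pow(5, 2), Mul(-40, -55)), Add(-12949, Mul(-1, 19257))), -1) = Pow(Add(Add(25, 2200), Add(-12949, -19257)), -1) = Pow(Add(2225, -32206), -1) = Pow(-29981, -1) = Rational(-1, 29981)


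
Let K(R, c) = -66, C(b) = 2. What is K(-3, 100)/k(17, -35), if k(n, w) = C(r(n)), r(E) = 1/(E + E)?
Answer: -33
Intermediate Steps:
r(E) = 1/(2*E)
k(n, w) = 2
K(-3, 100)/k(17, -35) = -66/2 = -66*½ = -33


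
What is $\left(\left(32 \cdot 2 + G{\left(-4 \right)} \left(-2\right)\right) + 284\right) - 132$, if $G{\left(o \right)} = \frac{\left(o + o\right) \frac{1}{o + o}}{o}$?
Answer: $\frac{433}{2} \approx 216.5$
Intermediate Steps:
$G{\left(o \right)} = \frac{1}{o}$ ($G{\left(o \right)} = \frac{2 o \frac{1}{2 o}}{o} = 1 \frac{1}{o} = \frac{1}{o}$)
$\left(\left(32 \cdot 2 + G{\left(-4 \right)} \left(-2\right)\right) + 284\right) - 132 = \left(\left(32 \cdot 2 + \frac{1}{-4} \left(-2\right)\right) + 284\right) - 132 = \left(\left(64 - - \frac{1}{2}\right) + 284\right) - 132 = \left(\left(64 + \frac{1}{2}\right) + 284\right) - 132 = \left(\frac{129}{2} + 284\right) - 132 = \frac{697}{2} - 132 = \frac{433}{2}$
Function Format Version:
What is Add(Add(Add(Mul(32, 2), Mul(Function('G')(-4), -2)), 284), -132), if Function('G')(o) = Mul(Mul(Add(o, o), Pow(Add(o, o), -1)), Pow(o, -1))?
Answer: Rational(433, 2) ≈ 216.50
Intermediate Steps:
Function('G')(o) = Pow(o, -1) (Function('G')(o) = Mul(Mul(Mul(2, o), Pow(Mul(2, o), -1)), Pow(o, -1)) = Mul(Mul(Mul(2, o), Mul(Rational(1, 2), Pow(o, -1))), Pow(o, -1)) = Mul(1, Pow(o, -1)) = Pow(o, -1))
Add(Add(Add(Mul(32, 2), Mul(Function('G')(-4), -2)), 284), -132) = Add(Add(Add(Mul(32, 2), Mul(Pow(-4, -1), -2)), 284), -132) = Add(Add(Add(64, Mul(Rational(-1, 4), -2)), 284), -132) = Add(Add(Add(64, Rational(1, 2)), 284), -132) = Add(Add(Rational(129, 2), 284), -132) = Add(Rational(697, 2), -132) = Rational(433, 2)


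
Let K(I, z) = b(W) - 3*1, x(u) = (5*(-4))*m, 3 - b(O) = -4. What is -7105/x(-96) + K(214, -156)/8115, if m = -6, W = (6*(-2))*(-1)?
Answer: -3843773/64920 ≈ -59.208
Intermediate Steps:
W = 12 (W = -12*(-1) = 12)
b(O) = 7 (b(O) = 3 - 1*(-4) = 3 + 4 = 7)
x(u) = 120 (x(u) = (5*(-4))*(-6) = -20*(-6) = 120)
K(I, z) = 4 (K(I, z) = 7 - 3*1 = 7 - 3 = 4)
-7105/x(-96) + K(214, -156)/8115 = -7105/120 + 4/8115 = -7105*1/120 + 4*(1/8115) = -1421/24 + 4/8115 = -3843773/64920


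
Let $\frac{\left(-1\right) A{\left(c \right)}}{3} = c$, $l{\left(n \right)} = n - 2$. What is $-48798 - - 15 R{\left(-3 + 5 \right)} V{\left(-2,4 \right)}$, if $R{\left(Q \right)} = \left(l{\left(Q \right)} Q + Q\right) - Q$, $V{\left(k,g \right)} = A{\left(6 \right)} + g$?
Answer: $-48798$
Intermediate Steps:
$l{\left(n \right)} = -2 + n$
$A{\left(c \right)} = - 3 c$
$V{\left(k,g \right)} = -18 + g$ ($V{\left(k,g \right)} = \left(-3\right) 6 + g = -18 + g$)
$R{\left(Q \right)} = Q \left(-2 + Q\right)$ ($R{\left(Q \right)} = \left(\left(-2 + Q\right) Q + Q\right) - Q = \left(Q \left(-2 + Q\right) + Q\right) - Q = \left(Q + Q \left(-2 + Q\right)\right) - Q = Q \left(-2 + Q\right)$)
$-48798 - - 15 R{\left(-3 + 5 \right)} V{\left(-2,4 \right)} = -48798 - - 15 \left(-3 + 5\right) \left(-2 + \left(-3 + 5\right)\right) \left(-18 + 4\right) = -48798 - - 15 \cdot 2 \left(-2 + 2\right) \left(-14\right) = -48798 - - 15 \cdot 2 \cdot 0 \left(-14\right) = -48798 - \left(-15\right) 0 \left(-14\right) = -48798 - 0 \left(-14\right) = -48798 - 0 = -48798 + 0 = -48798$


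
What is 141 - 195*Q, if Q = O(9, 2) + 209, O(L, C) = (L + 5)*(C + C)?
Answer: -51534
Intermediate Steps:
O(L, C) = 2*C*(5 + L) (O(L, C) = (5 + L)*(2*C) = 2*C*(5 + L))
Q = 265 (Q = 2*2*(5 + 9) + 209 = 2*2*14 + 209 = 56 + 209 = 265)
141 - 195*Q = 141 - 195*265 = 141 - 51675 = -51534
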